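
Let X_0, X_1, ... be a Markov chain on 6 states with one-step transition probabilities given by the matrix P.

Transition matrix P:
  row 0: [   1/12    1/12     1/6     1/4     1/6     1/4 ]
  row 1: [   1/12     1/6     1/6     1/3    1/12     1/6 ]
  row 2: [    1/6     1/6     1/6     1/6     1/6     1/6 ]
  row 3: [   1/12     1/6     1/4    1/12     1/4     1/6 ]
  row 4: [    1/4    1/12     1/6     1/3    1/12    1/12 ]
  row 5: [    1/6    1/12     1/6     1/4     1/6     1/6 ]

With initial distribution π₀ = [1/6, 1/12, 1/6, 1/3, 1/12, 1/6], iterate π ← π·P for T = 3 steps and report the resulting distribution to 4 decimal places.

π = [0.1382, 0.1281, 0.1856, 0.2205, 0.1620, 0.1656]

t=0: π = [0.1667, 0.0833, 0.1667, 0.3333, 0.0833, 0.1667]
t=1: π = [0.1250, 0.1319, 0.1944, 0.1944, 0.1806, 0.1736]
t=2: π = [0.1441, 0.1267, 0.1829, 0.2274, 0.1568, 0.1620]
t=3: π = [0.1382, 0.1281, 0.1856, 0.2205, 0.1620, 0.1656]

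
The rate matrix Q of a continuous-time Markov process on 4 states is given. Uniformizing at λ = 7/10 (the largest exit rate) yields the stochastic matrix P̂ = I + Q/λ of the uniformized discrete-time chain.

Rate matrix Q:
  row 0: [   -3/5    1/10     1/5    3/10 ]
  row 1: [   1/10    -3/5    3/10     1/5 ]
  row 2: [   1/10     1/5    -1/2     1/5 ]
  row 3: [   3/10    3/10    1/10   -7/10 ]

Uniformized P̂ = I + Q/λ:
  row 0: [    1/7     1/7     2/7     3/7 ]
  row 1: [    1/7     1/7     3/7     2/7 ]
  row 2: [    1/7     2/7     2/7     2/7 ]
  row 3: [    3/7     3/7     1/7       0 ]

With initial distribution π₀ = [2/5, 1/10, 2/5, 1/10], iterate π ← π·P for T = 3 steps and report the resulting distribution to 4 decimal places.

π = [0.2058, 0.2449, 0.2933, 0.2560]

t=0: π = [0.4000, 0.1000, 0.4000, 0.1000]
t=1: π = [0.1714, 0.2286, 0.2857, 0.3143]
t=2: π = [0.2327, 0.2735, 0.2735, 0.2204]
t=3: π = [0.2058, 0.2449, 0.2933, 0.2560]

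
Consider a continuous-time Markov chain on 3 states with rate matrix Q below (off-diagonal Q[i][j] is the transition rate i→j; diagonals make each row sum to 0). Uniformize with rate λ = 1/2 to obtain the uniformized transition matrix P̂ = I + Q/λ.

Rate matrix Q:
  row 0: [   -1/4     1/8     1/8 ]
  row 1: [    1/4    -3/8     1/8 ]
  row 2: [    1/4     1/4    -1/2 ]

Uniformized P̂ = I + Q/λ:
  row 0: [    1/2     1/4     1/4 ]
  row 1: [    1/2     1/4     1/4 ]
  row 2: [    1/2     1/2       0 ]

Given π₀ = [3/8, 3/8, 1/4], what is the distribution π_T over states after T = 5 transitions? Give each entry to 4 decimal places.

t=0: π = [0.3750, 0.3750, 0.2500]
t=1: π = [0.5000, 0.3125, 0.1875]
t=2: π = [0.5000, 0.2969, 0.2031]
t=3: π = [0.5000, 0.3008, 0.1992]
t=4: π = [0.5000, 0.2998, 0.2002]
t=5: π = [0.5000, 0.3000, 0.2000]

π = [0.5000, 0.3000, 0.2000]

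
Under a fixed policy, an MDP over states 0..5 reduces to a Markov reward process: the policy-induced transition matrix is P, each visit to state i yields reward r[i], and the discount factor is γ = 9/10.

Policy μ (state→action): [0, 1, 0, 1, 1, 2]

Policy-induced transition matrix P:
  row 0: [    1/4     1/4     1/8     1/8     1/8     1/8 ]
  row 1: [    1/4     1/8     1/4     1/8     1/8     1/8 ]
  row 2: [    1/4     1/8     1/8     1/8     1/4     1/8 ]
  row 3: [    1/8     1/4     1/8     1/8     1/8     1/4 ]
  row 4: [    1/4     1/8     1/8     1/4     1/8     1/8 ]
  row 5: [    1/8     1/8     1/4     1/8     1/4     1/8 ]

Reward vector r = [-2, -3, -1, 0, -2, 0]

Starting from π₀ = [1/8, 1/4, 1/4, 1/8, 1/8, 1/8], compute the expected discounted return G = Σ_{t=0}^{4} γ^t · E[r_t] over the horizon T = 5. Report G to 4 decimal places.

G = -5.9164

t=0: π = [0.1250, 0.2500, 0.2500, 0.1250, 0.1250, 0.1250], E[r] = -1.5000, γ^t·E[r] = -1.500000, running G = -1.500000
t=1: π = [0.2188, 0.1563, 0.1719, 0.1406, 0.1719, 0.1406], E[r] = -1.4219, γ^t·E[r] = -1.279688, running G = -2.779688
t=2: π = [0.2148, 0.1699, 0.1621, 0.1465, 0.1641, 0.1426], E[r] = -1.4297, γ^t·E[r] = -1.158047, running G = -3.937734
t=3: π = [0.2139, 0.1702, 0.1641, 0.1455, 0.1631, 0.1433], E[r] = -1.4285, γ^t·E[r] = -1.041352, running G = -4.979087
t=4: π = [0.2139, 0.1699, 0.1642, 0.1454, 0.1634, 0.1432], E[r] = -1.4286, γ^t·E[r] = -0.937297, running G = -5.916384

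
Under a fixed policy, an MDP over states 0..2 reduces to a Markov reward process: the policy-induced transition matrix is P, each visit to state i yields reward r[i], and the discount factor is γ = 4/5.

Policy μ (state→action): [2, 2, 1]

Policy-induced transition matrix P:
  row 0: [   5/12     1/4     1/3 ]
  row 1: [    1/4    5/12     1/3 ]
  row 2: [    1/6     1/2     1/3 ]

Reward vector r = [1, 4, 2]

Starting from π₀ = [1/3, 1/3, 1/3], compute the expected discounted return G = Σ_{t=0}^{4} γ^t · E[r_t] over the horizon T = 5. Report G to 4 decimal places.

t=0: π = [0.3333, 0.3333, 0.3333], E[r] = 2.3333, γ^t·E[r] = 2.333333, running G = 2.333333
t=1: π = [0.2778, 0.3889, 0.3333], E[r] = 2.5000, γ^t·E[r] = 2.000000, running G = 4.333333
t=2: π = [0.2685, 0.3981, 0.3333], E[r] = 2.5278, γ^t·E[r] = 1.617778, running G = 5.951111
t=3: π = [0.2670, 0.3997, 0.3333], E[r] = 2.5324, γ^t·E[r] = 1.296593, running G = 7.247704
t=4: π = [0.2667, 0.3999, 0.3333], E[r] = 2.5332, γ^t·E[r] = 1.037590, running G = 8.285294

G = 8.2853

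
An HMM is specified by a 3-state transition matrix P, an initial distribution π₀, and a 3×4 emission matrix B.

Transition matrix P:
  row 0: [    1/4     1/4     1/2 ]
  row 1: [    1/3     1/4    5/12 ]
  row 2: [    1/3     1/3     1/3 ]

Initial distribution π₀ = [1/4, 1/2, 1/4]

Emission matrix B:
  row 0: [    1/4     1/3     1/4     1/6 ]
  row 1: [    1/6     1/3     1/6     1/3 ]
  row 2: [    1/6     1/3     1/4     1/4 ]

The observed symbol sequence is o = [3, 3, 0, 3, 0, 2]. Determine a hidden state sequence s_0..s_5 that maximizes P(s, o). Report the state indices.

t=0: δ = [4.167e-02, 1.667e-01, 6.250e-02]  (obs o_0=3)
t=1: δ = [9.259e-03, 1.389e-02, 1.736e-02]  ψ = [1, 1, 1]  (obs o_1=3)
t=2: δ = [1.447e-03, 9.645e-04, 9.645e-04]  ψ = [2, 2, 1]  (obs o_2=0)
t=3: δ = [6.028e-05, 1.206e-04, 1.808e-04]  ψ = [0, 0, 0]  (obs o_3=3)
t=4: δ = [1.507e-05, 1.005e-05, 1.005e-05]  ψ = [2, 2, 2]  (obs o_4=0)
t=5: δ = [9.419e-07, 6.279e-07, 1.884e-06]  ψ = [0, 0, 0]  (obs o_5=2)
backtrack: best end state = 2; path = [1, 2, 0, 2, 0, 2]

path = [1, 2, 0, 2, 0, 2]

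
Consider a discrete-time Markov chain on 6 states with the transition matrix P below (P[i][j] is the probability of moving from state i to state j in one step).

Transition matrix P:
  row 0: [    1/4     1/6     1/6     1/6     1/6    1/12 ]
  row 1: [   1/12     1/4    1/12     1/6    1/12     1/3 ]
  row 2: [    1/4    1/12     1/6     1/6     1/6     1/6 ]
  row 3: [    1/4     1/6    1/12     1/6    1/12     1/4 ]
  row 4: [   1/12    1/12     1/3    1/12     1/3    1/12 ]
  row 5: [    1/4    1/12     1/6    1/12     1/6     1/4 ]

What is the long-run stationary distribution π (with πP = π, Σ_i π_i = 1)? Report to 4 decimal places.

π = [0.1989, 0.1336, 0.1730, 0.1369, 0.1730, 0.1847]

Balance equations π_j = Σ_i π_i·P[i][j]:
  π_0 = 1/4·π_0 + 1/12·π_1 + 1/4·π_2 + 1/4·π_3 + 1/12·π_4 + 1/4·π_5
  π_1 = 1/6·π_0 + 1/4·π_1 + 1/12·π_2 + 1/6·π_3 + 1/12·π_4 + 1/12·π_5
  π_2 = 1/6·π_0 + 1/12·π_1 + 1/6·π_2 + 1/12·π_3 + 1/3·π_4 + 1/6·π_5
  π_3 = 1/6·π_0 + 1/6·π_1 + 1/6·π_2 + 1/6·π_3 + 1/12·π_4 + 1/12·π_5
  π_4 = 1/6·π_0 + 1/12·π_1 + 1/6·π_2 + 1/12·π_3 + 1/3·π_4 + 1/6·π_5
  normalize: π_0 + π_1 + π_2 + π_3 + π_4 + π_5 = 1
Solving the linear system gives exactly π = [2667/13408, 1791/13408, 2319/13408, 1835/13408, 2319/13408, 2477/13408].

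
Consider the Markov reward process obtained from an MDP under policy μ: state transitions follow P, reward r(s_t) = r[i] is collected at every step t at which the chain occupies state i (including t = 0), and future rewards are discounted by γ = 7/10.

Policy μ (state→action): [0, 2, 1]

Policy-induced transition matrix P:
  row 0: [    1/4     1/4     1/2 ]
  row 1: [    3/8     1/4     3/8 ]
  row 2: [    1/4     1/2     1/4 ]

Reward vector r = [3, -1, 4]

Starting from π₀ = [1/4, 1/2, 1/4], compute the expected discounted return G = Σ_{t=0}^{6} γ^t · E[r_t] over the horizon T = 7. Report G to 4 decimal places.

G = 5.4508

t=0: π = [0.2500, 0.5000, 0.2500], E[r] = 1.2500, γ^t·E[r] = 1.250000, running G = 1.250000
t=1: π = [0.3125, 0.3125, 0.3750], E[r] = 2.1250, γ^t·E[r] = 1.487500, running G = 2.737500
t=2: π = [0.2891, 0.3438, 0.3672], E[r] = 1.9922, γ^t·E[r] = 0.976172, running G = 3.713672
t=3: π = [0.2930, 0.3418, 0.3652], E[r] = 1.9980, γ^t·E[r] = 0.685330, running G = 4.399002
t=4: π = [0.2927, 0.3413, 0.3660], E[r] = 2.0007, γ^t·E[r] = 0.480376, running G = 4.879378
t=5: π = [0.2927, 0.3415, 0.3658], E[r] = 1.9999, γ^t·E[r] = 0.336119, running G = 5.215497
t=6: π = [0.2927, 0.3415, 0.3659], E[r] = 2.0000, γ^t·E[r] = 0.235299, running G = 5.450796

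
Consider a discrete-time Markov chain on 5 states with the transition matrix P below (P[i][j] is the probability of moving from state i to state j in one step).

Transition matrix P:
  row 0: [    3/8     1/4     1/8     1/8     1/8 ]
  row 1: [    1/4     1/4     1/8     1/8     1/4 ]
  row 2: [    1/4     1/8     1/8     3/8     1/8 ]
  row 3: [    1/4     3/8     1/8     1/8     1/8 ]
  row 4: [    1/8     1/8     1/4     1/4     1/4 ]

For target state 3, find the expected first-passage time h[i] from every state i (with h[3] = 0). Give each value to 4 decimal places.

First-step conditioning: h[3] = 0; for i ≠ 3, h[i] = 1 + Σ_k P[i][k]·h[k].
  h[0] = 1 + 3/8·h[0] + 1/4·h[1] + 1/8·h[2] + 1/8·h[4]
  h[1] = 1 + 1/4·h[0] + 1/4·h[1] + 1/8·h[2] + 1/4·h[4]
  h[2] = 1 + 1/4·h[0] + 1/8·h[1] + 1/8·h[2] + 1/8·h[4]
  h[4] = 1 + 1/8·h[0] + 1/8·h[1] + 1/4·h[2] + 1/4·h[4]
Solving the 4×4 linear system over states ≠ 3 gives exactly h = [1828/335, 1788/335, 1376/335, 0, 1508/335] (h[3] = 0 is the target).

h = [5.4567, 5.3373, 4.1075, 0.0000, 4.5015]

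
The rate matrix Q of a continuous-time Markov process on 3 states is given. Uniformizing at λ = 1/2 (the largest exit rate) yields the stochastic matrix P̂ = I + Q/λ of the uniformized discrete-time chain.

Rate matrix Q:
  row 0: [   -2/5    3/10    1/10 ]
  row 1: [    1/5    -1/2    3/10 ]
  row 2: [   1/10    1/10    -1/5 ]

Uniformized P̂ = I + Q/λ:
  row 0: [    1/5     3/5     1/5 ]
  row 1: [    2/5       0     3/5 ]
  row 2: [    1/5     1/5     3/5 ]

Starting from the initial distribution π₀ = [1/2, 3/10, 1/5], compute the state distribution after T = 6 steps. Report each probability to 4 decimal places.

t=0: π = [0.5000, 0.3000, 0.2000]
t=1: π = [0.2600, 0.3400, 0.4000]
t=2: π = [0.2680, 0.2360, 0.4960]
t=3: π = [0.2472, 0.2600, 0.4928]
t=4: π = [0.2520, 0.2469, 0.5011]
t=5: π = [0.2494, 0.2514, 0.4992]
t=6: π = [0.2503, 0.2495, 0.5002]

π = [0.2503, 0.2495, 0.5002]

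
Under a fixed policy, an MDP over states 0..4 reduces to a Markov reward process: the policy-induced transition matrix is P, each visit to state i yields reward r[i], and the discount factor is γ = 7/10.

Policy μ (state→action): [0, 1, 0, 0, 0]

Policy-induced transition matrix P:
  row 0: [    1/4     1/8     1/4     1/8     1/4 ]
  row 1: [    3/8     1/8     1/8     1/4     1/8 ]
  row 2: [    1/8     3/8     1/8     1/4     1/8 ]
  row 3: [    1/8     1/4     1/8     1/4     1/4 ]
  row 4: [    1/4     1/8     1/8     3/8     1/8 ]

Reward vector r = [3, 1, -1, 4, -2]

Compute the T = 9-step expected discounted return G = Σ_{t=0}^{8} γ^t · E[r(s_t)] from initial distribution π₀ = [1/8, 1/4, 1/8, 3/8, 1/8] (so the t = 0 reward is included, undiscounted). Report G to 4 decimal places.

G = 4.6825

t=0: π = [0.1250, 0.2500, 0.1250, 0.3750, 0.1250], E[r] = 1.7500, γ^t·E[r] = 1.750000, running G = 1.750000
t=1: π = [0.2188, 0.2031, 0.1406, 0.2500, 0.1875], E[r] = 1.3438, γ^t·E[r] = 0.940625, running G = 2.690625
t=2: π = [0.2266, 0.1914, 0.1523, 0.2461, 0.1836], E[r] = 1.3359, γ^t·E[r] = 0.654609, running G = 3.345234
t=3: π = [0.2241, 0.1938, 0.1533, 0.2446, 0.1841], E[r] = 1.3232, γ^t·E[r] = 0.453872, running G = 3.799106
t=4: π = [0.2245, 0.1939, 0.1530, 0.2450, 0.1836], E[r] = 1.3271, γ^t·E[r] = 0.318648, running G = 4.117755
t=5: π = [0.2245, 0.1939, 0.1531, 0.2449, 0.1837], E[r] = 1.3265, γ^t·E[r] = 0.222938, running G = 4.340693
t=6: π = [0.2245, 0.1939, 0.1531, 0.2449, 0.1837], E[r] = 1.3265, γ^t·E[r] = 0.156067, running G = 4.496760
t=7: π = [0.2245, 0.1939, 0.1531, 0.2449, 0.1837], E[r] = 1.3265, γ^t·E[r] = 0.109245, running G = 4.606005
t=8: π = [0.2245, 0.1939, 0.1531, 0.2449, 0.1837], E[r] = 1.3265, γ^t·E[r] = 0.076472, running G = 4.682477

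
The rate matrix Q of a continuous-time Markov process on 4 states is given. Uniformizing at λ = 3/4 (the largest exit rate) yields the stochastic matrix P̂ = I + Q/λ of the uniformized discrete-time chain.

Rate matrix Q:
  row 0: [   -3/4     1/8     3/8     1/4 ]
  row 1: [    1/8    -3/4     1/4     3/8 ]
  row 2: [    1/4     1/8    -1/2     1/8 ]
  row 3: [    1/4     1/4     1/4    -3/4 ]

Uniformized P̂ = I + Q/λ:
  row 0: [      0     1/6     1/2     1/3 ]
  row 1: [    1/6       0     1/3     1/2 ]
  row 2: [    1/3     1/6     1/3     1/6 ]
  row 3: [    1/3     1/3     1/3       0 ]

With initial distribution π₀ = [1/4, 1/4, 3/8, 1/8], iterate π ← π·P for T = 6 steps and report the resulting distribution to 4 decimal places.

t=0: π = [0.2500, 0.2500, 0.3750, 0.1250]
t=1: π = [0.2083, 0.1458, 0.3750, 0.2708]
t=2: π = [0.2396, 0.1875, 0.3681, 0.2049]
t=3: π = [0.2222, 0.1696, 0.3733, 0.2350]
t=4: π = [0.2310, 0.1776, 0.3704, 0.2211]
t=5: π = [0.2267, 0.1739, 0.3718, 0.2275]
t=6: π = [0.2288, 0.1756, 0.3711, 0.2245]

π = [0.2288, 0.1756, 0.3711, 0.2245]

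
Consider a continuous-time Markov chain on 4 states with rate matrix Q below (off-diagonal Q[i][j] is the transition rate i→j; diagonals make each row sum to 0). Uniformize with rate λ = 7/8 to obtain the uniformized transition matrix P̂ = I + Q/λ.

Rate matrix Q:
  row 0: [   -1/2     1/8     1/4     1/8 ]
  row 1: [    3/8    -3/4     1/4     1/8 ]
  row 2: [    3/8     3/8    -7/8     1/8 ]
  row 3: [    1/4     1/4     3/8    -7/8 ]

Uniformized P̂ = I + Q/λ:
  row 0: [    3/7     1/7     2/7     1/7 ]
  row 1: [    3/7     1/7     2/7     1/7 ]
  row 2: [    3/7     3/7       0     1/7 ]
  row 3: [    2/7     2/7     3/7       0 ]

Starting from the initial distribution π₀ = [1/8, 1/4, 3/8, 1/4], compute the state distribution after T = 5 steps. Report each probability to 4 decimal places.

π = [0.4107, 0.2282, 0.2361, 0.1250]

t=0: π = [0.1250, 0.2500, 0.3750, 0.2500]
t=1: π = [0.3929, 0.2857, 0.2143, 0.1071]
t=2: π = [0.4133, 0.2194, 0.2398, 0.1276]
t=3: π = [0.4103, 0.2296, 0.2354, 0.1246]
t=4: π = [0.4108, 0.2279, 0.2363, 0.1251]
t=5: π = [0.4107, 0.2282, 0.2361, 0.1250]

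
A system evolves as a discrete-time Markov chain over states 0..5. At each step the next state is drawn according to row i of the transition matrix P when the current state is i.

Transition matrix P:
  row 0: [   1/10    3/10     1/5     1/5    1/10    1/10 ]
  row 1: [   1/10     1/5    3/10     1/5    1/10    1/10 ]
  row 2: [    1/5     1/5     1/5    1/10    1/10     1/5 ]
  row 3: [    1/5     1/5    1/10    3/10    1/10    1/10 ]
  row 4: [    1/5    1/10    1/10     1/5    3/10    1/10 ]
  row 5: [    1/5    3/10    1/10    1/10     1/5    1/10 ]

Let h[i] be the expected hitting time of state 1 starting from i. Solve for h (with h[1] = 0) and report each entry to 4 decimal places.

First-step conditioning: h[1] = 0; for i ≠ 1, h[i] = 1 + Σ_k P[i][k]·h[k].
  h[0] = 1 + 1/10·h[0] + 1/5·h[2] + 1/5·h[3] + 1/10·h[4] + 1/10·h[5]
  h[2] = 1 + 1/5·h[0] + 1/5·h[2] + 1/10·h[3] + 1/10·h[4] + 1/5·h[5]
  h[3] = 1 + 1/5·h[0] + 1/10·h[2] + 3/10·h[3] + 1/10·h[4] + 1/10·h[5]
  h[4] = 1 + 1/5·h[0] + 1/10·h[2] + 1/5·h[3] + 3/10·h[4] + 1/10·h[5]
  h[5] = 1 + 1/5·h[0] + 1/10·h[2] + 1/10·h[3] + 1/5·h[4] + 1/10·h[5]
Solving the 5×5 linear system over states ≠ 1 gives exactly h = [35965/8537, 0, 39215/8537, 39600/8537, 44550/8537, 36135/8537] (h[1] = 0 is the target).

h = [4.2128, 0.0000, 4.5935, 4.6386, 5.2185, 4.2328]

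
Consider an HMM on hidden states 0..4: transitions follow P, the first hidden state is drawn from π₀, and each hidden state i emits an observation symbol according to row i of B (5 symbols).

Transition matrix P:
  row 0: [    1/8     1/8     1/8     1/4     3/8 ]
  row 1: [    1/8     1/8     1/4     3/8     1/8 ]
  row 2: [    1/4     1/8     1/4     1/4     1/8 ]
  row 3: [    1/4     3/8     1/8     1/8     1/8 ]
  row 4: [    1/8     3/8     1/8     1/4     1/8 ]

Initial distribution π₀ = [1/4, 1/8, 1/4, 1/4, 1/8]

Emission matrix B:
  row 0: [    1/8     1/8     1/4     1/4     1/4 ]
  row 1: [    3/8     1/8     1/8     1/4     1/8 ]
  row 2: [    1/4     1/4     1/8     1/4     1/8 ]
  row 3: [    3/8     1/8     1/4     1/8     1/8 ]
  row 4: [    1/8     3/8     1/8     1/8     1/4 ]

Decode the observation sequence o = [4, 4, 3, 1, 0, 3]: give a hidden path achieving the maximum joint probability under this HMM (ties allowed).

path = [0, 4, 1, 2, 3, 1]

t=0: δ = [6.250e-02, 1.562e-02, 3.125e-02, 3.125e-02, 3.125e-02]  (obs o_0=4)
t=1: δ = [1.953e-03, 1.465e-03, 9.766e-04, 1.953e-03, 5.859e-03]  ψ = [0, 3, 0, 0, 0]  (obs o_1=4)
t=2: δ = [1.831e-04, 5.493e-04, 1.831e-04, 1.831e-04, 9.155e-05]  ψ = [4, 4, 4, 4, 0]  (obs o_2=3)
t=3: δ = [8.583e-06, 8.583e-06, 3.433e-05, 2.575e-05, 2.575e-05]  ψ = [1, 1, 1, 1, 0]  (obs o_3=1)
t=4: δ = [1.073e-06, 3.621e-06, 2.146e-06, 3.219e-06, 5.364e-07]  ψ = [2, 3, 2, 2, 2]  (obs o_4=0)
t=5: δ = [2.012e-07, 3.017e-07, 2.263e-07, 1.697e-07, 5.658e-08]  ψ = [3, 3, 1, 1, 1]  (obs o_5=3)
backtrack: best end state = 1; path = [0, 4, 1, 2, 3, 1]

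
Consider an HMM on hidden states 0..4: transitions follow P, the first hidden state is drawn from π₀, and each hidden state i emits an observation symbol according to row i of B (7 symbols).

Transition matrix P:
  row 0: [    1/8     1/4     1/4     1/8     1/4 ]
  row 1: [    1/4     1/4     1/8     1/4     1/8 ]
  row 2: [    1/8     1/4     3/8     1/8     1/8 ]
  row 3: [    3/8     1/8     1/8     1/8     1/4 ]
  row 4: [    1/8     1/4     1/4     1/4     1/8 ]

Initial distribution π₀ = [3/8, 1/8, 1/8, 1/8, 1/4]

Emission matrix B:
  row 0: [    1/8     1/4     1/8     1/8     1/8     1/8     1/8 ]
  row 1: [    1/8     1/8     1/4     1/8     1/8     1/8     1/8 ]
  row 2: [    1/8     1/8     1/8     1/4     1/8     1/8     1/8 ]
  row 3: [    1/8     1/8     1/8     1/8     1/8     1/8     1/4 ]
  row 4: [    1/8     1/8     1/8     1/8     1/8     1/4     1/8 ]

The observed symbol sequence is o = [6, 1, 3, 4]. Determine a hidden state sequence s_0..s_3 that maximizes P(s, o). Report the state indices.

t=0: δ = [4.688e-02, 1.562e-02, 1.562e-02, 3.125e-02, 3.125e-02]  (obs o_0=6)
t=1: δ = [2.930e-03, 1.465e-03, 1.465e-03, 9.766e-04, 1.465e-03]  ψ = [3, 0, 0, 4, 0]  (obs o_1=1)
t=2: δ = [4.578e-05, 9.155e-05, 1.831e-04, 4.578e-05, 9.155e-05]  ψ = [0, 0, 0, 0, 0]  (obs o_2=3)
t=3: δ = [2.861e-06, 5.722e-06, 8.583e-06, 2.861e-06, 2.861e-06]  ψ = [1, 2, 2, 1, 2]  (obs o_3=4)
backtrack: best end state = 2; path = [3, 0, 2, 2]

path = [3, 0, 2, 2]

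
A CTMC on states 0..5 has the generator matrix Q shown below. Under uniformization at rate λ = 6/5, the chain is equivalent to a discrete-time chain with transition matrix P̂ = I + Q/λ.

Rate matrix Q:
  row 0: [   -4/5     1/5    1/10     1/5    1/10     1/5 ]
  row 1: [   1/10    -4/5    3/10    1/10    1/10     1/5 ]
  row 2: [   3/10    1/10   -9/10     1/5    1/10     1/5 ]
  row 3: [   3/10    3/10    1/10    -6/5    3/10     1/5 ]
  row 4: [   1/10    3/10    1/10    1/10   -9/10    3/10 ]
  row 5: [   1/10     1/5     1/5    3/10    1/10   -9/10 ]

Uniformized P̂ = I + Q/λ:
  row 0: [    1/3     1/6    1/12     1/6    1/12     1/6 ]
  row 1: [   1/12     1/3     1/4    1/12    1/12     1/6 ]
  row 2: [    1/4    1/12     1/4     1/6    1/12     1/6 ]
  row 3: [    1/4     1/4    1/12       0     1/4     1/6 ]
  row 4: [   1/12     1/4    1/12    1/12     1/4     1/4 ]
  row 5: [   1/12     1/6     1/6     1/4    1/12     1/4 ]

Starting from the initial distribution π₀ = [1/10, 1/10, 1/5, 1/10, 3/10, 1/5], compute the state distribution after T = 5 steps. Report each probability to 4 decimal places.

t=0: π = [0.1000, 0.1000, 0.2000, 0.1000, 0.3000, 0.2000]
t=1: π = [0.1583, 0.2000, 0.1500, 0.1333, 0.1500, 0.2083]
t=2: π = [0.1701, 0.2111, 0.1590, 0.1326, 0.1306, 0.1965]
t=3: π = [0.1745, 0.2105, 0.1614, 0.1325, 0.1272, 0.1939]
t=4: π = [0.1759, 0.2099, 0.1615, 0.1326, 0.1266, 0.1934]
t=5: π = [0.1763, 0.2098, 0.1614, 0.1326, 0.1265, 0.1933]

π = [0.1763, 0.2098, 0.1614, 0.1326, 0.1265, 0.1933]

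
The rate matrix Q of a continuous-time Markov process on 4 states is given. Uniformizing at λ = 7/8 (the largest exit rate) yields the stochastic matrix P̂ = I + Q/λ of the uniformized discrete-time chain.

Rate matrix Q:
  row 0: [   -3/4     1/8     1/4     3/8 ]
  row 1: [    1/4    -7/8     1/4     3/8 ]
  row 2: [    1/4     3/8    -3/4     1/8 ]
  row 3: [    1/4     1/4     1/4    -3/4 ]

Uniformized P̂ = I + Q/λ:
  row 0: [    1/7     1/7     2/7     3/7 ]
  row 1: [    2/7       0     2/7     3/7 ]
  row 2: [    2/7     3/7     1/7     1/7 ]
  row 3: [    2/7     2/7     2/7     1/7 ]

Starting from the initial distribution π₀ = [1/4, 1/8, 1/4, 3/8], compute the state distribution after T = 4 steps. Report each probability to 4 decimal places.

t=0: π = [0.2500, 0.1250, 0.2500, 0.3750]
t=1: π = [0.2500, 0.2500, 0.2500, 0.2500]
t=2: π = [0.2500, 0.2143, 0.2500, 0.2857]
t=3: π = [0.2500, 0.2245, 0.2500, 0.2755]
t=4: π = [0.2500, 0.2216, 0.2500, 0.2784]

π = [0.2500, 0.2216, 0.2500, 0.2784]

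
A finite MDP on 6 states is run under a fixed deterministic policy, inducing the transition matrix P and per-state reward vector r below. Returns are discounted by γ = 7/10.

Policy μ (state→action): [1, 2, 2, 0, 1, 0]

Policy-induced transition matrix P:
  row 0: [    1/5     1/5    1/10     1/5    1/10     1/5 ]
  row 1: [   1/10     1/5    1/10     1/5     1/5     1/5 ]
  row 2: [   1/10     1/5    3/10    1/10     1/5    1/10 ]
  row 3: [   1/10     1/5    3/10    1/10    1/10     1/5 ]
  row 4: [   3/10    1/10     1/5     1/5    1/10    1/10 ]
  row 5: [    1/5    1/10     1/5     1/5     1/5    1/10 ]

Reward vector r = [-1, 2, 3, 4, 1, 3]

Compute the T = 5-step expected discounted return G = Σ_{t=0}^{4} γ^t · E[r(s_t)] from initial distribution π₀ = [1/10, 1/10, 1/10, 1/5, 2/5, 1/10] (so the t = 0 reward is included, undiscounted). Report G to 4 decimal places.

t=0: π = [0.1000, 0.1000, 0.1000, 0.2000, 0.4000, 0.1000], E[r] = 1.9000, γ^t·E[r] = 1.900000, running G = 1.900000
t=1: π = [0.2000, 0.1500, 0.2100, 0.1700, 0.1300, 0.1400], E[r] = 1.9600, γ^t·E[r] = 1.372000, running G = 3.272000
t=2: π = [0.1600, 0.1730, 0.2030, 0.1620, 0.1500, 0.1520], E[r] = 2.0490, γ^t·E[r] = 1.004010, running G = 4.276010
t=3: π = [0.1612, 0.1698, 0.2032, 0.1635, 0.1528, 0.1495], E[r] = 2.0433, γ^t·E[r] = 0.700852, running G = 4.976862
t=4: π = [0.1616, 0.1698, 0.2036, 0.1633, 0.1523, 0.1495], E[r] = 2.0425, γ^t·E[r] = 0.490414, running G = 5.467276

G = 5.4673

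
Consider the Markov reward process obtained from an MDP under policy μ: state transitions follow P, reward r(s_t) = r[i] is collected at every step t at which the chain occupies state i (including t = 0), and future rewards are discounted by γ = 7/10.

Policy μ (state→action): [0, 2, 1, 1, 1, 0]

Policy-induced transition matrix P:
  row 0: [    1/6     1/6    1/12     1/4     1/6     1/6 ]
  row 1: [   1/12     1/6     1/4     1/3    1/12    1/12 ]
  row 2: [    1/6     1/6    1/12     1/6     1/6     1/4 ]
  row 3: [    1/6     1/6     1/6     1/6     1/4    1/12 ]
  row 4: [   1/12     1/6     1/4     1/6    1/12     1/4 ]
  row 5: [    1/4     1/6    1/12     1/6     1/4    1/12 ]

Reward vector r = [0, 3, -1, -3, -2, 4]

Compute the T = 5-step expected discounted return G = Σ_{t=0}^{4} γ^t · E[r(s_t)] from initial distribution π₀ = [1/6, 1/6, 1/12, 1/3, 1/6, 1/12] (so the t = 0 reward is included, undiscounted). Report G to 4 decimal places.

G = -0.6515

t=0: π = [0.1667, 0.1667, 0.0833, 0.3333, 0.1667, 0.0833], E[r] = -0.5833, γ^t·E[r] = -0.583333, running G = -0.583333
t=1: π = [0.1458, 0.1667, 0.1667, 0.2083, 0.1736, 0.1389], E[r] = -0.0833, γ^t·E[r] = -0.058333, running G = -0.641667
t=2: π = [0.1499, 0.1667, 0.1574, 0.2066, 0.1672, 0.1522], E[r] = -0.0029, γ^t·E[r] = -0.001418, running G = -0.643084
t=3: π = [0.1515, 0.1667, 0.1562, 0.2069, 0.1687, 0.1499], E[r] = -0.0148, γ^t·E[r] = -0.005062, running G = -0.648146
t=4: π = [0.1512, 0.1667, 0.1565, 0.2071, 0.1685, 0.1501], E[r] = -0.0141, γ^t·E[r] = -0.003394, running G = -0.651540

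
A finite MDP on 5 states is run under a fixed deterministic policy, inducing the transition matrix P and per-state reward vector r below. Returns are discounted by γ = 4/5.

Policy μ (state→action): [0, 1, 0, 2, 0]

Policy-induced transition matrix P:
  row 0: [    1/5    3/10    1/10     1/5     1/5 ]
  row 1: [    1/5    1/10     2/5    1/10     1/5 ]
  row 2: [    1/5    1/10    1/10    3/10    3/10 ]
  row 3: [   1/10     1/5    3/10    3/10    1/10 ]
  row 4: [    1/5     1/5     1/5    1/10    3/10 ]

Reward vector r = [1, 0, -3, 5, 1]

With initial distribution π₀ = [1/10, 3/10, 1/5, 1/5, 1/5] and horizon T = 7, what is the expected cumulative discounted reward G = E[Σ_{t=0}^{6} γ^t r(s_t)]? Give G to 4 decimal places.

G = 2.8507

t=0: π = [0.1000, 0.3000, 0.2000, 0.2000, 0.2000], E[r] = 0.7000, γ^t·E[r] = 0.700000, running G = 0.700000
t=1: π = [0.1800, 0.1600, 0.2500, 0.1900, 0.2200], E[r] = 0.6000, γ^t·E[r] = 0.480000, running G = 1.180000
t=2: π = [0.1810, 0.1770, 0.2080, 0.2060, 0.2280], E[r] = 0.8150, γ^t·E[r] = 0.521600, running G = 1.701600
t=3: π = [0.1794, 0.1796, 0.2171, 0.2009, 0.2230], E[r] = 0.7556, γ^t·E[r] = 0.386867, running G = 2.088467
t=4: π = [0.1799, 0.1783, 0.2164, 0.2015, 0.2239], E[r] = 0.7625, γ^t·E[r] = 0.312300, running G = 2.400767
t=5: π = [0.1798, 0.1785, 0.2162, 0.2016, 0.2239], E[r] = 0.7630, γ^t·E[r] = 0.250030, running G = 2.650797
t=6: π = [0.1798, 0.1785, 0.2163, 0.2015, 0.2238], E[r] = 0.7626, γ^t·E[r] = 0.199907, running G = 2.850704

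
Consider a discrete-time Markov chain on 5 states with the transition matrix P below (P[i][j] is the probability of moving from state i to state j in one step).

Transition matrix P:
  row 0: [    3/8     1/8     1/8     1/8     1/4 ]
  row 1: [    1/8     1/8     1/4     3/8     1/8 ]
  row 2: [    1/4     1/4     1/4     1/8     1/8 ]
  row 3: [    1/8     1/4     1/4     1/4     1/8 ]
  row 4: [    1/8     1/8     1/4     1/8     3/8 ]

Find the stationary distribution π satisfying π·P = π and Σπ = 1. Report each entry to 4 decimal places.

Balance equations π_j = Σ_i π_i·P[i][j]:
  π_0 = 3/8·π_0 + 1/8·π_1 + 1/4·π_2 + 1/8·π_3 + 1/8·π_4
  π_1 = 1/8·π_0 + 1/8·π_1 + 1/4·π_2 + 1/4·π_3 + 1/8·π_4
  π_2 = 1/8·π_0 + 1/4·π_1 + 1/4·π_2 + 1/4·π_3 + 1/4·π_4
  π_3 = 1/8·π_0 + 3/8·π_1 + 1/8·π_2 + 1/4·π_3 + 1/8·π_4
  normalize: π_0 + π_1 + π_2 + π_3 + π_4 = 1
Solving the linear system gives exactly π = [10/49, 67/378, 11/49, 256/1323, 59/294].

π = [0.2041, 0.1772, 0.2245, 0.1935, 0.2007]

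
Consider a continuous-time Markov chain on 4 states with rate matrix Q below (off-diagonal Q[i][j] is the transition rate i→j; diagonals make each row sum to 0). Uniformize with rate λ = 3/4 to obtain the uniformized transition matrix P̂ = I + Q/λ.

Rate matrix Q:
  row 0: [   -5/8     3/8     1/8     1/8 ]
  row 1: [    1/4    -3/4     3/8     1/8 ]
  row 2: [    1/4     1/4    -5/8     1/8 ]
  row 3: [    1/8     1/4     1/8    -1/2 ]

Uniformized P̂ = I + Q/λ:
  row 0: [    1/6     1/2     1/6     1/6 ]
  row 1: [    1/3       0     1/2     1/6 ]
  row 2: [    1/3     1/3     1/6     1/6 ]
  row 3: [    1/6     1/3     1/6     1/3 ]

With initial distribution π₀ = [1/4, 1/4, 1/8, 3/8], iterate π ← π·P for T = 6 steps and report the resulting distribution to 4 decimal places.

t=0: π = [0.2500, 0.2500, 0.1250, 0.3750]
t=1: π = [0.2292, 0.2917, 0.2500, 0.2292]
t=2: π = [0.2569, 0.2743, 0.2639, 0.2049]
t=3: π = [0.2564, 0.2847, 0.2581, 0.2008]
t=4: π = [0.2571, 0.2812, 0.2616, 0.2001]
t=5: π = [0.2571, 0.2825, 0.2604, 0.2000]
t=6: π = [0.2571, 0.2820, 0.2608, 0.2000]

π = [0.2571, 0.2820, 0.2608, 0.2000]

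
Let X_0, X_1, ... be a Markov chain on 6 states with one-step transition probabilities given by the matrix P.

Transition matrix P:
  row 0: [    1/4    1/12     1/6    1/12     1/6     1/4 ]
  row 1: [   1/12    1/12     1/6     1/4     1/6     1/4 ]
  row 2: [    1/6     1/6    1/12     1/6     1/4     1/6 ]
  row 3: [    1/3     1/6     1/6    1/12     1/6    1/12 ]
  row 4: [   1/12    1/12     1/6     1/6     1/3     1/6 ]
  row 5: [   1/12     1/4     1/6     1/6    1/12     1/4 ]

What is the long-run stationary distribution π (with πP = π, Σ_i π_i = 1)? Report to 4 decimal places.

Balance equations π_j = Σ_i π_i·P[i][j]:
  π_0 = 1/4·π_0 + 1/12·π_1 + 1/6·π_2 + 1/3·π_3 + 1/12·π_4 + 1/12·π_5
  π_1 = 1/12·π_0 + 1/12·π_1 + 1/6·π_2 + 1/6·π_3 + 1/12·π_4 + 1/4·π_5
  π_2 = 1/6·π_0 + 1/6·π_1 + 1/12·π_2 + 1/6·π_3 + 1/6·π_4 + 1/6·π_5
  π_3 = 1/12·π_0 + 1/4·π_1 + 1/6·π_2 + 1/12·π_3 + 1/6·π_4 + 1/6·π_5
  π_4 = 1/6·π_0 + 1/6·π_1 + 1/4·π_2 + 1/6·π_3 + 1/3·π_4 + 1/12·π_5
  normalize: π_0 + π_1 + π_2 + π_3 + π_4 + π_5 = 1
Solving the linear system gives exactly π = [18003/111761, 15806/111761, 2/13, 17025/111761, 21887/111761, 21846/111761].

π = [0.1611, 0.1414, 0.1538, 0.1523, 0.1958, 0.1955]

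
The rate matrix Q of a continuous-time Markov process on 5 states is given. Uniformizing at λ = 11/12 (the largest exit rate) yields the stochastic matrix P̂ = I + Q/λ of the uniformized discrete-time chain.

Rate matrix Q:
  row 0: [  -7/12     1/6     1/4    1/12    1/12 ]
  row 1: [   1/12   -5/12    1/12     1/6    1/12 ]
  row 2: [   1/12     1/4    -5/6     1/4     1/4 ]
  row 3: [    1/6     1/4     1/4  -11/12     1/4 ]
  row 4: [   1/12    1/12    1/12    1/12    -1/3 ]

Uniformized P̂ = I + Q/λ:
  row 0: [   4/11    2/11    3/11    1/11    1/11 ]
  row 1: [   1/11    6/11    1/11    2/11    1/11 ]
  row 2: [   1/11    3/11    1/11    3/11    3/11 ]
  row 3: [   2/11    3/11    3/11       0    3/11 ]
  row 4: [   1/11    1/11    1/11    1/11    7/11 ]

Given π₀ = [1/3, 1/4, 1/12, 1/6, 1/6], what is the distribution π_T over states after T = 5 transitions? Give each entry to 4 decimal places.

π = [0.1418, 0.2833, 0.1407, 0.1306, 0.3036]

t=0: π = [0.3333, 0.2500, 0.0833, 0.1667, 0.1667]
t=1: π = [0.1970, 0.2803, 0.1818, 0.1136, 0.2273]
t=2: π = [0.1550, 0.2899, 0.1474, 0.1391, 0.2686]
t=3: π = [0.1458, 0.2889, 0.1444, 0.1314, 0.2895]
t=4: π = [0.1426, 0.2856, 0.1413, 0.1315, 0.2990]
t=5: π = [0.1418, 0.2833, 0.1407, 0.1306, 0.3036]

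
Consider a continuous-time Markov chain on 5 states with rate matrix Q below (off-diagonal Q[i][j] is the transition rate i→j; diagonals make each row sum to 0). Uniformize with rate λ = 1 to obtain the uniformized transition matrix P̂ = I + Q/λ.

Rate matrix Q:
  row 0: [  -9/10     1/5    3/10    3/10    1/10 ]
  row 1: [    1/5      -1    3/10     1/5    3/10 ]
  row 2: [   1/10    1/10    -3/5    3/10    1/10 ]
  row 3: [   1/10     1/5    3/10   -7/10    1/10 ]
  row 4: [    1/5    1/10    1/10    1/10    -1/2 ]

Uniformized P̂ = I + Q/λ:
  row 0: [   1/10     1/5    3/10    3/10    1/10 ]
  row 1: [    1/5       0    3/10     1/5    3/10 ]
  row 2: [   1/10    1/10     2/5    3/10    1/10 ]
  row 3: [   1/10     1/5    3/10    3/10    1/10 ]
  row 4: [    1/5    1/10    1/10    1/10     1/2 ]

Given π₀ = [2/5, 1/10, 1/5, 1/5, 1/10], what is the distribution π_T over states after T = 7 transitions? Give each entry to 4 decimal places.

t=0: π = [0.4000, 0.1000, 0.2000, 0.2000, 0.1000]
t=1: π = [0.1200, 0.1500, 0.3000, 0.2700, 0.1600]
t=2: π = [0.1310, 0.1240, 0.2980, 0.2530, 0.1940]
t=3: π = [0.1318, 0.1260, 0.2910, 0.2488, 0.2024]
t=4: π = [0.1328, 0.1255, 0.2886, 0.2469, 0.2062]
t=5: π = [0.1332, 0.1254, 0.2876, 0.2462, 0.2076]
t=6: π = [0.1333, 0.1254, 0.2873, 0.2459, 0.2081]
t=7: π = [0.1334, 0.1254, 0.2871, 0.2458, 0.2083]

π = [0.1334, 0.1254, 0.2871, 0.2458, 0.2083]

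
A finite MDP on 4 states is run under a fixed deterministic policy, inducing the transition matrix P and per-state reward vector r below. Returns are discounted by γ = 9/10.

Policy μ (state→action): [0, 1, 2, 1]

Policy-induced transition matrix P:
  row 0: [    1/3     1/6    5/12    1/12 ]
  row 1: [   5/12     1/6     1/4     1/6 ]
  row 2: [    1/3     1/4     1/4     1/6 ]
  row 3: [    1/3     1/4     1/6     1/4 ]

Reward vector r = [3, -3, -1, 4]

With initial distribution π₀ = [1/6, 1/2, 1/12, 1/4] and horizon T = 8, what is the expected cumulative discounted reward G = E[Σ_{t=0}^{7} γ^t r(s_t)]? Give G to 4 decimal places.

t=0: π = [0.1667, 0.5000, 0.0833, 0.2500], E[r] = -0.0833, γ^t·E[r] = -0.083333, running G = -0.083333
t=1: π = [0.3750, 0.1944, 0.2569, 0.1736], E[r] = 0.9792, γ^t·E[r] = 0.881250, running G = 0.797917
t=2: π = [0.3495, 0.2025, 0.2980, 0.1499], E[r] = 0.7425, γ^t·E[r] = 0.601406, running G = 1.399323
t=3: π = [0.3502, 0.2040, 0.2958, 0.1500], E[r] = 0.7430, γ^t·E[r] = 0.541652, running G = 1.940975
t=4: π = [0.3503, 0.2038, 0.2959, 0.1500], E[r] = 0.7436, γ^t·E[r] = 0.487891, running G = 2.428866
t=5: π = [0.3503, 0.2038, 0.2959, 0.1500], E[r] = 0.7435, γ^t·E[r] = 0.439021, running G = 2.867886
t=6: π = [0.3503, 0.2038, 0.2959, 0.1500], E[r] = 0.7435, γ^t·E[r] = 0.395119, running G = 3.263005
t=7: π = [0.3503, 0.2038, 0.2959, 0.1500], E[r] = 0.7435, γ^t·E[r] = 0.355607, running G = 3.618612

G = 3.6186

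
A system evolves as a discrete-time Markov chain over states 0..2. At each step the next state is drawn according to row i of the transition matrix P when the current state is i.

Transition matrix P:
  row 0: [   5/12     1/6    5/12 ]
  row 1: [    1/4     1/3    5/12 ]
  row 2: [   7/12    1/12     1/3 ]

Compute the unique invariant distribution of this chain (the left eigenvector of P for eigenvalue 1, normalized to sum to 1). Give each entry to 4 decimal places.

π = [0.4538, 0.1615, 0.3846]

Balance equations π_j = Σ_i π_i·P[i][j]:
  π_0 = 5/12·π_0 + 1/4·π_1 + 7/12·π_2
  π_1 = 1/6·π_0 + 1/3·π_1 + 1/12·π_2
  normalize: π_0 + π_1 + π_2 = 1
Solving the linear system gives exactly π = [59/130, 21/130, 5/13].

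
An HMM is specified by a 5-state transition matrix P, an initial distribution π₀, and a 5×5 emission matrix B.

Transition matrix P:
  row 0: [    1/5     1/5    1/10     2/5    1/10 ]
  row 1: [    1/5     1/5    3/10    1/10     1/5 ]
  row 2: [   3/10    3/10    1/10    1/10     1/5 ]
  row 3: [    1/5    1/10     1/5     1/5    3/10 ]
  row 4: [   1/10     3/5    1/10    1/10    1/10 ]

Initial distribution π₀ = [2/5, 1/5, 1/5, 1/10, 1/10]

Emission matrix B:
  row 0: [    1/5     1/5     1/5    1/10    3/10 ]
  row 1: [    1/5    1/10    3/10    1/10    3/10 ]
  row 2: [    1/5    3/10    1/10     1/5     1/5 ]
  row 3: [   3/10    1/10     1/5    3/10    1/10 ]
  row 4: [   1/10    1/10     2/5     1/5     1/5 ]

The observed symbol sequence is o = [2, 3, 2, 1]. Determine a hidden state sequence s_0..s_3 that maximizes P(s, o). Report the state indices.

path = [0, 3, 4, 1]

t=0: δ = [8.000e-02, 6.000e-02, 2.000e-02, 2.000e-02, 4.000e-02]  (obs o_0=2)
t=1: δ = [1.600e-03, 2.400e-03, 3.600e-03, 9.600e-03, 2.400e-03]  ψ = [0, 4, 1, 0, 1]  (obs o_1=3)
t=2: δ = [3.840e-04, 4.320e-04, 1.920e-04, 3.840e-04, 1.152e-03]  ψ = [3, 4, 3, 3, 3]  (obs o_2=2)
t=3: δ = [2.304e-05, 6.912e-05, 3.888e-05, 1.536e-05, 1.152e-05]  ψ = [4, 4, 1, 0, 3]  (obs o_3=1)
backtrack: best end state = 1; path = [0, 3, 4, 1]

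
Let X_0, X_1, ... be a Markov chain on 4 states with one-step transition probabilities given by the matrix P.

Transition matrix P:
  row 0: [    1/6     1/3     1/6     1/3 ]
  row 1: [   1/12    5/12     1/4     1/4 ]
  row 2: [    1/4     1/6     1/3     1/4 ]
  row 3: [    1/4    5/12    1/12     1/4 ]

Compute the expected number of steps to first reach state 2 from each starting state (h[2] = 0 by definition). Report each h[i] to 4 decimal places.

First-step conditioning: h[2] = 0; for i ≠ 2, h[i] = 1 + Σ_k P[i][k]·h[k].
  h[0] = 1 + 1/6·h[0] + 1/3·h[1] + 1/3·h[3]
  h[1] = 1 + 1/12·h[0] + 5/12·h[1] + 1/4·h[3]
  h[3] = 1 + 1/4·h[0] + 5/12·h[1] + 1/4·h[3]
Solving the 3×3 linear system over states ≠ 2 gives exactly h = [108/19, 195/38, 0, 231/38] (h[2] = 0 is the target).

h = [5.6842, 5.1316, 0.0000, 6.0789]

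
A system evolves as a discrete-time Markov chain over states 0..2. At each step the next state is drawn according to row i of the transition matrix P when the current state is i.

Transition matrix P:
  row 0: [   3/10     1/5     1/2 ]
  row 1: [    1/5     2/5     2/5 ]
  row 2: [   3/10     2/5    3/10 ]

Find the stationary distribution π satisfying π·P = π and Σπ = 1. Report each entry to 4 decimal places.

Balance equations π_j = Σ_i π_i·P[i][j]:
  π_0 = 3/10·π_0 + 1/5·π_1 + 3/10·π_2
  π_1 = 1/5·π_0 + 2/5·π_1 + 2/5·π_2
  normalize: π_0 + π_1 + π_2 = 1
Solving the linear system gives exactly π = [13/49, 17/49, 19/49].

π = [0.2653, 0.3469, 0.3878]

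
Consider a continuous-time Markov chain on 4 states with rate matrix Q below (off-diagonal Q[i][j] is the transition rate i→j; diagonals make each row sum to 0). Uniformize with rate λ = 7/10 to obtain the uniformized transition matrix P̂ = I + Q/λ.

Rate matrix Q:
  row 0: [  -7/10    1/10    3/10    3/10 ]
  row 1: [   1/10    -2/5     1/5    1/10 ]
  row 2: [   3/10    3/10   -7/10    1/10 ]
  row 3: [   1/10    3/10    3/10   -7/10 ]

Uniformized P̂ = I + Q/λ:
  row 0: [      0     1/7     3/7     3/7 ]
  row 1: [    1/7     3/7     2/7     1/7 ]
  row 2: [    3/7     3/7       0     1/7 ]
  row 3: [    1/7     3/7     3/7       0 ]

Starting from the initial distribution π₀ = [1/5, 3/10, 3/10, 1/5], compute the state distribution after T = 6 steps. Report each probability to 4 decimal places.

π = [0.1906, 0.3741, 0.2626, 0.1727]

t=0: π = [0.2000, 0.3000, 0.3000, 0.2000]
t=1: π = [0.2000, 0.3714, 0.2571, 0.1714]
t=2: π = [0.1878, 0.3714, 0.2653, 0.1755]
t=3: π = [0.1918, 0.3749, 0.2618, 0.1714]
t=4: π = [0.1903, 0.3738, 0.2628, 0.1732]
t=5: π = [0.1908, 0.3742, 0.2625, 0.1725]
t=6: π = [0.1906, 0.3741, 0.2626, 0.1727]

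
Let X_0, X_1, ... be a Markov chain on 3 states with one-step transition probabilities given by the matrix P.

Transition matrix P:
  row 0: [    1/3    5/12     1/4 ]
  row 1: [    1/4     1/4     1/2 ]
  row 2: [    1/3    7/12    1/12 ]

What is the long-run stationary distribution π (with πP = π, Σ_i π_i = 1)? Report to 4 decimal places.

Balance equations π_j = Σ_i π_i·P[i][j]:
  π_0 = 1/3·π_0 + 1/4·π_1 + 1/3·π_2
  π_1 = 5/12·π_0 + 1/4·π_1 + 7/12·π_2
  normalize: π_0 + π_1 + π_2 = 1
Solving the linear system gives exactly π = [3/10, 2/5, 3/10].

π = [0.3000, 0.4000, 0.3000]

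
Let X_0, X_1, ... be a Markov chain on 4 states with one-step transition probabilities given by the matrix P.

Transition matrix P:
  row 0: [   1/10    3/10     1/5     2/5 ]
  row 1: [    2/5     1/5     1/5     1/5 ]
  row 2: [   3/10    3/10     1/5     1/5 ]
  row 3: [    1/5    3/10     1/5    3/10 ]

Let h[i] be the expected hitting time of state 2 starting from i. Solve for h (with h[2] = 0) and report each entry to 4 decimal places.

First-step conditioning: h[2] = 0; for i ≠ 2, h[i] = 1 + Σ_k P[i][k]·h[k].
  h[0] = 1 + 1/10·h[0] + 3/10·h[1] + 2/5·h[3]
  h[1] = 1 + 2/5·h[0] + 1/5·h[1] + 1/5·h[3]
  h[3] = 1 + 1/5·h[0] + 3/10·h[1] + 3/10·h[3]
Solving the 3×3 linear system over states ≠ 2 gives exactly h = [5, 5, 0, 5] (h[2] = 0 is the target).

h = [5.0000, 5.0000, 0.0000, 5.0000]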